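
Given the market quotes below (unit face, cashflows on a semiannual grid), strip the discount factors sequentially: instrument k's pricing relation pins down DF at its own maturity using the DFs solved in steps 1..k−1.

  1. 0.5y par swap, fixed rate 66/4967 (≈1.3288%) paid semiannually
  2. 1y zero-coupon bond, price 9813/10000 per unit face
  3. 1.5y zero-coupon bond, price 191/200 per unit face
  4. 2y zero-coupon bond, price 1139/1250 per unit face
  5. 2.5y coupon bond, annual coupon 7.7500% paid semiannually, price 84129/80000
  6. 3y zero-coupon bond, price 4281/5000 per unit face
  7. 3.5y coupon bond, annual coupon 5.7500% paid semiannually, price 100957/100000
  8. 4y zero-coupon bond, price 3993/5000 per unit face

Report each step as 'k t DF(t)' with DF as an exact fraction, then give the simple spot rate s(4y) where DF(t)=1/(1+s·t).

step 1 [0.5y] swap r/2=33/4967: DF=(1 − 33/4967·(0))/(1+33/4967) = 4967/5000 ≈ 0.993400
step 2 [1y] zero: DF = P = 9813/10000 ≈ 0.981300
step 3 [1.5y] zero: DF = P = 191/200 ≈ 0.955000
step 4 [2y] zero: DF = P = 1139/1250 ≈ 0.911200
step 5 [2.5y] bond c/2=31/800: DF=(84129/80000 − 31/800·(0.993400+0.981300+0.955000+0.911200))/(1+31/800) = 8691/10000 ≈ 0.869100
step 6 [3y] zero: DF = P = 4281/5000 ≈ 0.856200
step 7 [3.5y] bond c/2=23/800: DF=(100957/100000 − 23/800·(0.993400+0.981300+0.955000+0.911200+0.869100+0.856200))/(1+23/800) = 4129/5000 ≈ 0.825800
step 8 [4y] zero: DF = P = 3993/5000 ≈ 0.798600

1 1/2 4967/5000
2 1 9813/10000
3 3/2 191/200
4 2 1139/1250
5 5/2 8691/10000
6 3 4281/5000
7 7/2 4129/5000
8 4 3993/5000
s(4y) = (1/(3993/5000) − 1)/(4) = 1007/15972 ≈ 6.3048%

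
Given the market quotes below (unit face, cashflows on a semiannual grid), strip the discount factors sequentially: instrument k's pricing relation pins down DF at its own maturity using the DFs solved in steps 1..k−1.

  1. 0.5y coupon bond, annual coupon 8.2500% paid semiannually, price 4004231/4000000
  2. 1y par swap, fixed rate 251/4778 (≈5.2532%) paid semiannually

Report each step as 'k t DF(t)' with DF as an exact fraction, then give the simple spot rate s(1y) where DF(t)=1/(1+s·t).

1 1/2 4807/5000
2 1 4749/5000
s(1y) = (1/(4749/5000) − 1)/(1) = 251/4749 ≈ 5.2853%

step 1 [0.5y] bond c/2=33/800: DF=(4004231/4000000 − 33/800·(0))/(1+33/800) = 4807/5000 ≈ 0.961400
step 2 [1y] swap r/2=251/9556: DF=(1 − 251/9556·(0.961400))/(1+251/9556) = 4749/5000 ≈ 0.949800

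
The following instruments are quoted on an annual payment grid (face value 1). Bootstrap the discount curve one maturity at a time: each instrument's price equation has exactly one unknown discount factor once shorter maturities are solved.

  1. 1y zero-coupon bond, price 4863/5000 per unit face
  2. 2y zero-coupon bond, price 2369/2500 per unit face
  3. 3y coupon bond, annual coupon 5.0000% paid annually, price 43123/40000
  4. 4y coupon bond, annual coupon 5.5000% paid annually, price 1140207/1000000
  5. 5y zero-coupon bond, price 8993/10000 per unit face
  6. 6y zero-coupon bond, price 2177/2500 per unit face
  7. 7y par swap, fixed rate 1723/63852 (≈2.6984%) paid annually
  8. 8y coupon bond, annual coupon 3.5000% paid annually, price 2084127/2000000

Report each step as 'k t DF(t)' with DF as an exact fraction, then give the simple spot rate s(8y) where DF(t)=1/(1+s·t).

step 1 [1y] zero: DF = P = 4863/5000 ≈ 0.972600
step 2 [2y] zero: DF = P = 2369/2500 ≈ 0.947600
step 3 [3y] bond c/1=1/20: DF=(43123/40000 − 1/20·(0.972600+0.947600))/(1+1/20) = 9353/10000 ≈ 0.935300
step 4 [4y] bond c/1=11/200: DF=(1140207/1000000 − 11/200·(0.972600+0.947600+0.935300))/(1+11/200) = 9319/10000 ≈ 0.931900
step 5 [5y] zero: DF = P = 8993/10000 ≈ 0.899300
step 6 [6y] zero: DF = P = 2177/2500 ≈ 0.870800
step 7 [7y] swap r/1=1723/63852: DF=(1 − 1723/63852·(0.972600+0.947600+0.935300+0.931900+0.899300+0.870800))/(1+1723/63852) = 8277/10000 ≈ 0.827700
step 8 [8y] bond c/1=7/200: DF=(2084127/2000000 − 7/200·(0.972600+0.947600+0.935300+0.931900+0.899300+0.870800+0.827700))/(1+7/200) = 7909/10000 ≈ 0.790900

1 1 4863/5000
2 2 2369/2500
3 3 9353/10000
4 4 9319/10000
5 5 8993/10000
6 6 2177/2500
7 7 8277/10000
8 8 7909/10000
s(8y) = (1/(7909/10000) − 1)/(8) = 2091/63272 ≈ 3.3048%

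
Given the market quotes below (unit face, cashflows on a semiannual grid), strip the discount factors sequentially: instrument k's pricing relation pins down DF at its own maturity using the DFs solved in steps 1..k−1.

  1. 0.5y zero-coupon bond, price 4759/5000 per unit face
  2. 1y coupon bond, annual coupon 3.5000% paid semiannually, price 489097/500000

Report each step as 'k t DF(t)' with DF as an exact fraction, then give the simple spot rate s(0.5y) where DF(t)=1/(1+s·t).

1 1/2 4759/5000
2 1 189/200
s(0.5y) = (1/(4759/5000) − 1)/(1/2) = 482/4759 ≈ 10.1282%

step 1 [0.5y] zero: DF = P = 4759/5000 ≈ 0.951800
step 2 [1y] bond c/2=7/400: DF=(489097/500000 − 7/400·(0.951800))/(1+7/400) = 189/200 ≈ 0.945000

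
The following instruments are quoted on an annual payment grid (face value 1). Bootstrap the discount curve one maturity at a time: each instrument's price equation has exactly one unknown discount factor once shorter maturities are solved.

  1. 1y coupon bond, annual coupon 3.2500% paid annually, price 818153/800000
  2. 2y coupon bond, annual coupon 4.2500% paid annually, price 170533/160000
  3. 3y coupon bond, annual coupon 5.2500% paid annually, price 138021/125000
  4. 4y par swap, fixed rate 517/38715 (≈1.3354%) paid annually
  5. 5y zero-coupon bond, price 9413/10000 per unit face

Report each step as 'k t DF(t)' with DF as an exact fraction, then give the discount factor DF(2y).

1 1 1981/2000
2 2 491/500
3 3 9507/10000
4 4 9483/10000
5 5 9413/10000
DF(2y) = 491/500 ≈ 0.982000

step 1 [1y] bond c/1=13/400: DF=(818153/800000 − 13/400·(0))/(1+13/400) = 1981/2000 ≈ 0.990500
step 2 [2y] bond c/1=17/400: DF=(170533/160000 − 17/400·(0.990500))/(1+17/400) = 491/500 ≈ 0.982000
step 3 [3y] bond c/1=21/400: DF=(138021/125000 − 21/400·(0.990500+0.982000))/(1+21/400) = 9507/10000 ≈ 0.950700
step 4 [4y] swap r/1=517/38715: DF=(1 − 517/38715·(0.990500+0.982000+0.950700))/(1+517/38715) = 9483/10000 ≈ 0.948300
step 5 [5y] zero: DF = P = 9413/10000 ≈ 0.941300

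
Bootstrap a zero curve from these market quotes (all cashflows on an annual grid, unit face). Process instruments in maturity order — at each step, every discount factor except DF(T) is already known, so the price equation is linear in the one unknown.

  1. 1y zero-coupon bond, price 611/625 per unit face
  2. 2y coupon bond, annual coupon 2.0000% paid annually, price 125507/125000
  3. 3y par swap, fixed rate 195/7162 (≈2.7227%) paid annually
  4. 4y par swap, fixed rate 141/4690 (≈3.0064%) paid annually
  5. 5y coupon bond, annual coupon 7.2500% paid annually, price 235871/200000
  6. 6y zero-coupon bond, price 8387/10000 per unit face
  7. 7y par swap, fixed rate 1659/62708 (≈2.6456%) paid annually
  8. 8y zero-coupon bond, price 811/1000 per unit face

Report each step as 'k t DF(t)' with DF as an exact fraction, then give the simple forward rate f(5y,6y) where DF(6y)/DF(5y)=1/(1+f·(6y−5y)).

1 1 611/625
2 2 2413/2500
3 3 461/500
4 4 1109/1250
5 5 423/500
6 6 8387/10000
7 7 8341/10000
8 8 811/1000
f(5y,6y) = ((423/500)/(8387/10000) − 1)/(1) = 73/8387 ≈ 0.8704%

step 1 [1y] zero: DF = P = 611/625 ≈ 0.977600
step 2 [2y] bond c/1=1/50: DF=(125507/125000 − 1/50·(0.977600))/(1+1/50) = 2413/2500 ≈ 0.965200
step 3 [3y] swap r/1=195/7162: DF=(1 − 195/7162·(0.977600+0.965200))/(1+195/7162) = 461/500 ≈ 0.922000
step 4 [4y] swap r/1=141/4690: DF=(1 − 141/4690·(0.977600+0.965200+0.922000))/(1+141/4690) = 1109/1250 ≈ 0.887200
step 5 [5y] bond c/1=29/400: DF=(235871/200000 − 29/400·(0.977600+0.965200+0.922000+0.887200))/(1+29/400) = 423/500 ≈ 0.846000
step 6 [6y] zero: DF = P = 8387/10000 ≈ 0.838700
step 7 [7y] swap r/1=1659/62708: DF=(1 − 1659/62708·(0.977600+0.965200+0.922000+0.887200+0.846000+0.838700))/(1+1659/62708) = 8341/10000 ≈ 0.834100
step 8 [8y] zero: DF = P = 811/1000 ≈ 0.811000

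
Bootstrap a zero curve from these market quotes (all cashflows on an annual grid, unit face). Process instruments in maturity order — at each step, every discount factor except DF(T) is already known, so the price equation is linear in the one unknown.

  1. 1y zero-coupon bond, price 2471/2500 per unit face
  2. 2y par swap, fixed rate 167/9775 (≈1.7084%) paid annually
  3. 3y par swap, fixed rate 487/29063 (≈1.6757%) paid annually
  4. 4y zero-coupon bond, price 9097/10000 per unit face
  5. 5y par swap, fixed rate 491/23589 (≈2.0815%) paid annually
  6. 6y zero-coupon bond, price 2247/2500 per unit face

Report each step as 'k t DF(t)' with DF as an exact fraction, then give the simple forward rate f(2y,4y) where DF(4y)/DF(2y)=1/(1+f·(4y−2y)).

1 1 2471/2500
2 2 4833/5000
3 3 9513/10000
4 4 9097/10000
5 5 4509/5000
6 6 2247/2500
f(2y,4y) = ((4833/5000)/(9097/10000) − 1)/(2) = 569/18194 ≈ 3.1274%

step 1 [1y] zero: DF = P = 2471/2500 ≈ 0.988400
step 2 [2y] swap r/1=167/9775: DF=(1 − 167/9775·(0.988400))/(1+167/9775) = 4833/5000 ≈ 0.966600
step 3 [3y] swap r/1=487/29063: DF=(1 − 487/29063·(0.988400+0.966600))/(1+487/29063) = 9513/10000 ≈ 0.951300
step 4 [4y] zero: DF = P = 9097/10000 ≈ 0.909700
step 5 [5y] swap r/1=491/23589: DF=(1 − 491/23589·(0.988400+0.966600+0.951300+0.909700))/(1+491/23589) = 4509/5000 ≈ 0.901800
step 6 [6y] zero: DF = P = 2247/2500 ≈ 0.898800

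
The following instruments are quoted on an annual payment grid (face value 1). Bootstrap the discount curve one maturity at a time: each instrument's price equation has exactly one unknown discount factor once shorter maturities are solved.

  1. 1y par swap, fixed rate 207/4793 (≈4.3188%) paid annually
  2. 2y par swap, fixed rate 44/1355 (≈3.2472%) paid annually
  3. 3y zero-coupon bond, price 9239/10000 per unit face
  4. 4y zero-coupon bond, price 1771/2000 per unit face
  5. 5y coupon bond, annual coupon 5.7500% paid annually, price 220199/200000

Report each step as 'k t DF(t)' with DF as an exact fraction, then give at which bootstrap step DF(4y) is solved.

1 1 4793/5000
2 2 1173/1250
3 3 9239/10000
4 4 1771/2000
5 5 2099/2500
DF(4y) is solved at step 4

step 1 [1y] swap r/1=207/4793: DF=(1 − 207/4793·(0))/(1+207/4793) = 4793/5000 ≈ 0.958600
step 2 [2y] swap r/1=44/1355: DF=(1 − 44/1355·(0.958600))/(1+44/1355) = 1173/1250 ≈ 0.938400
step 3 [3y] zero: DF = P = 9239/10000 ≈ 0.923900
step 4 [4y] zero: DF = P = 1771/2000 ≈ 0.885500
step 5 [5y] bond c/1=23/400: DF=(220199/200000 − 23/400·(0.958600+0.938400+0.923900+0.885500))/(1+23/400) = 2099/2500 ≈ 0.839600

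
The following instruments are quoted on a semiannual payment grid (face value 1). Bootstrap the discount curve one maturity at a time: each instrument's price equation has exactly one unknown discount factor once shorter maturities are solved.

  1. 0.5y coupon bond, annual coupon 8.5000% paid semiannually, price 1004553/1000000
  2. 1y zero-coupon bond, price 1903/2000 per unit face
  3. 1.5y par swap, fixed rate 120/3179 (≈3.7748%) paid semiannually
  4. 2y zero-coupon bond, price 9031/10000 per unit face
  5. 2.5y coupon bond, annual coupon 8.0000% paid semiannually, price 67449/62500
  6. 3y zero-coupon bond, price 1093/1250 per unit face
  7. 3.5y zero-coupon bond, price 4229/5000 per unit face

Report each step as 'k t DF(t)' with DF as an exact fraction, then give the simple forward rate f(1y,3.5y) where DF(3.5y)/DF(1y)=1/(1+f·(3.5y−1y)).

step 1 [0.5y] bond c/2=17/400: DF=(1004553/1000000 − 17/400·(0))/(1+17/400) = 2409/2500 ≈ 0.963600
step 2 [1y] zero: DF = P = 1903/2000 ≈ 0.951500
step 3 [1.5y] swap r/2=60/3179: DF=(1 − 60/3179·(0.963600+0.951500))/(1+60/3179) = 473/500 ≈ 0.946000
step 4 [2y] zero: DF = P = 9031/10000 ≈ 0.903100
step 5 [2.5y] bond c/2=1/25: DF=(67449/62500 − 1/25·(0.963600+0.951500+0.946000+0.903100))/(1+1/25) = 8929/10000 ≈ 0.892900
step 6 [3y] zero: DF = P = 1093/1250 ≈ 0.874400
step 7 [3.5y] zero: DF = P = 4229/5000 ≈ 0.845800

1 1/2 2409/2500
2 1 1903/2000
3 3/2 473/500
4 2 9031/10000
5 5/2 8929/10000
6 3 1093/1250
7 7/2 4229/5000
f(1y,3.5y) = ((1903/2000)/(4229/5000) − 1)/(5/2) = 1057/21145 ≈ 4.9988%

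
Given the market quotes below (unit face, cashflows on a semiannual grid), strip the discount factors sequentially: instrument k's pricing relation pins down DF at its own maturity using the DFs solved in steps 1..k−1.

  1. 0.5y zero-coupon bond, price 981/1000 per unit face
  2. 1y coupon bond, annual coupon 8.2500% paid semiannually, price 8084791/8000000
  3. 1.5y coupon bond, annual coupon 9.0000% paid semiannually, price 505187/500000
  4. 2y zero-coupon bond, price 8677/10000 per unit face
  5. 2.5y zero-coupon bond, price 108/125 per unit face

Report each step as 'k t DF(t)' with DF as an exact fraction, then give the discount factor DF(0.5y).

1 1/2 981/1000
2 1 9317/10000
3 3/2 1769/2000
4 2 8677/10000
5 5/2 108/125
DF(0.5y) = 981/1000 ≈ 0.981000

step 1 [0.5y] zero: DF = P = 981/1000 ≈ 0.981000
step 2 [1y] bond c/2=33/800: DF=(8084791/8000000 − 33/800·(0.981000))/(1+33/800) = 9317/10000 ≈ 0.931700
step 3 [1.5y] bond c/2=9/200: DF=(505187/500000 − 9/200·(0.981000+0.931700))/(1+9/200) = 1769/2000 ≈ 0.884500
step 4 [2y] zero: DF = P = 8677/10000 ≈ 0.867700
step 5 [2.5y] zero: DF = P = 108/125 ≈ 0.864000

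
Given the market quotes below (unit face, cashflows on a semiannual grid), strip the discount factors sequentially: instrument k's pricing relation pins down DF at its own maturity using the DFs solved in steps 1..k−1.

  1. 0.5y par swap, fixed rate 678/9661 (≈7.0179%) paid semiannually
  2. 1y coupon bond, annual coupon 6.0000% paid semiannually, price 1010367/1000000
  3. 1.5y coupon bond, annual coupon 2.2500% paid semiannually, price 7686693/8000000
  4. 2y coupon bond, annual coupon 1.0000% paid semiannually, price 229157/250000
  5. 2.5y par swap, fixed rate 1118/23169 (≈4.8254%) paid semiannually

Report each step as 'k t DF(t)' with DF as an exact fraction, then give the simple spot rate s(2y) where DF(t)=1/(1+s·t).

1 1/2 9661/10000
2 1 1191/1250
3 3/2 1161/1250
4 2 8979/10000
5 5/2 4441/5000
s(2y) = (1/(8979/10000) − 1)/(2) = 1021/17958 ≈ 5.6855%

step 1 [0.5y] swap r/2=339/9661: DF=(1 − 339/9661·(0))/(1+339/9661) = 9661/10000 ≈ 0.966100
step 2 [1y] bond c/2=3/100: DF=(1010367/1000000 − 3/100·(0.966100))/(1+3/100) = 1191/1250 ≈ 0.952800
step 3 [1.5y] bond c/2=9/800: DF=(7686693/8000000 − 9/800·(0.966100+0.952800))/(1+9/800) = 1161/1250 ≈ 0.928800
step 4 [2y] bond c/2=1/200: DF=(229157/250000 − 1/200·(0.966100+0.952800+0.928800))/(1+1/200) = 8979/10000 ≈ 0.897900
step 5 [2.5y] swap r/2=559/23169: DF=(1 − 559/23169·(0.966100+0.952800+0.928800+0.897900))/(1+559/23169) = 4441/5000 ≈ 0.888200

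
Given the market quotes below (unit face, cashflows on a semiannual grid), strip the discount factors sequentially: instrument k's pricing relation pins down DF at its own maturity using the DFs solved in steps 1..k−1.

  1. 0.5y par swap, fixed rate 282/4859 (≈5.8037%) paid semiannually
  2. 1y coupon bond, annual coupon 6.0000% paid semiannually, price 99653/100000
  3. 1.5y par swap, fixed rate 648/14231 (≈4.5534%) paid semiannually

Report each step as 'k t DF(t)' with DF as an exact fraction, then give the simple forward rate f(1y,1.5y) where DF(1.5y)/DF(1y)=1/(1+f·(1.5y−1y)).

step 1 [0.5y] swap r/2=141/4859: DF=(1 − 141/4859·(0))/(1+141/4859) = 4859/5000 ≈ 0.971800
step 2 [1y] bond c/2=3/100: DF=(99653/100000 − 3/100·(0.971800))/(1+3/100) = 587/625 ≈ 0.939200
step 3 [1.5y] swap r/2=324/14231: DF=(1 − 324/14231·(0.971800+0.939200))/(1+324/14231) = 1169/1250 ≈ 0.935200

1 1/2 4859/5000
2 1 587/625
3 3/2 1169/1250
f(1y,1.5y) = ((587/625)/(1169/1250) − 1)/(1/2) = 10/1169 ≈ 0.8554%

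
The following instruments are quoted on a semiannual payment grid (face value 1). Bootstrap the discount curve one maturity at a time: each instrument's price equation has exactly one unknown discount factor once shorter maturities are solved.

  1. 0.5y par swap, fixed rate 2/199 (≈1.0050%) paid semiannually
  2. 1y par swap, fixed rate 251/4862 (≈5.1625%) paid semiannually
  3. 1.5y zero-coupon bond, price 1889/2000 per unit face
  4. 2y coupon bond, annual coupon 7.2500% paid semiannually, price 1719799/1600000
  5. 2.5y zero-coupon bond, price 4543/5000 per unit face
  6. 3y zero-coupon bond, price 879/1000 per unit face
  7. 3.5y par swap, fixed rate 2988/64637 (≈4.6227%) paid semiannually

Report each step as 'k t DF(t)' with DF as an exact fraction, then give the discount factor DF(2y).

1 1/2 199/200
2 1 4749/5000
3 3/2 1889/2000
4 2 4681/5000
5 5/2 4543/5000
6 3 879/1000
7 7/2 4253/5000
DF(2y) = 4681/5000 ≈ 0.936200

step 1 [0.5y] swap r/2=1/199: DF=(1 − 1/199·(0))/(1+1/199) = 199/200 ≈ 0.995000
step 2 [1y] swap r/2=251/9724: DF=(1 − 251/9724·(0.995000))/(1+251/9724) = 4749/5000 ≈ 0.949800
step 3 [1.5y] zero: DF = P = 1889/2000 ≈ 0.944500
step 4 [2y] bond c/2=29/800: DF=(1719799/1600000 − 29/800·(0.995000+0.949800+0.944500))/(1+29/800) = 4681/5000 ≈ 0.936200
step 5 [2.5y] zero: DF = P = 4543/5000 ≈ 0.908600
step 6 [3y] zero: DF = P = 879/1000 ≈ 0.879000
step 7 [3.5y] swap r/2=1494/64637: DF=(1 − 1494/64637·(0.995000+0.949800+0.944500+0.936200+0.908600+0.879000))/(1+1494/64637) = 4253/5000 ≈ 0.850600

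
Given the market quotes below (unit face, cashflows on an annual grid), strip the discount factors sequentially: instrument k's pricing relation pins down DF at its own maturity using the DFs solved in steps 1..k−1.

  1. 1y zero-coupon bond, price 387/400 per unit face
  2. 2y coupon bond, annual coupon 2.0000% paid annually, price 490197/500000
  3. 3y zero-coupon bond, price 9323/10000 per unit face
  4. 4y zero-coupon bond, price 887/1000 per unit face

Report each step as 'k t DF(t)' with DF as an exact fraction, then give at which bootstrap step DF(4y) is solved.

1 1 387/400
2 2 4711/5000
3 3 9323/10000
4 4 887/1000
DF(4y) is solved at step 4

step 1 [1y] zero: DF = P = 387/400 ≈ 0.967500
step 2 [2y] bond c/1=1/50: DF=(490197/500000 − 1/50·(0.967500))/(1+1/50) = 4711/5000 ≈ 0.942200
step 3 [3y] zero: DF = P = 9323/10000 ≈ 0.932300
step 4 [4y] zero: DF = P = 887/1000 ≈ 0.887000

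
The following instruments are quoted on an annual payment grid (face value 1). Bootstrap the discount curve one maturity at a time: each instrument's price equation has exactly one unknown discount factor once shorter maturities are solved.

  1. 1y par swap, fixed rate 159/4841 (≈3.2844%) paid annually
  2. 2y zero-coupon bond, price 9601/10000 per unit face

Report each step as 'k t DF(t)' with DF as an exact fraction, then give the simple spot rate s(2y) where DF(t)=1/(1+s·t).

1 1 4841/5000
2 2 9601/10000
s(2y) = (1/(9601/10000) − 1)/(2) = 399/19202 ≈ 2.0779%

step 1 [1y] swap r/1=159/4841: DF=(1 − 159/4841·(0))/(1+159/4841) = 4841/5000 ≈ 0.968200
step 2 [2y] zero: DF = P = 9601/10000 ≈ 0.960100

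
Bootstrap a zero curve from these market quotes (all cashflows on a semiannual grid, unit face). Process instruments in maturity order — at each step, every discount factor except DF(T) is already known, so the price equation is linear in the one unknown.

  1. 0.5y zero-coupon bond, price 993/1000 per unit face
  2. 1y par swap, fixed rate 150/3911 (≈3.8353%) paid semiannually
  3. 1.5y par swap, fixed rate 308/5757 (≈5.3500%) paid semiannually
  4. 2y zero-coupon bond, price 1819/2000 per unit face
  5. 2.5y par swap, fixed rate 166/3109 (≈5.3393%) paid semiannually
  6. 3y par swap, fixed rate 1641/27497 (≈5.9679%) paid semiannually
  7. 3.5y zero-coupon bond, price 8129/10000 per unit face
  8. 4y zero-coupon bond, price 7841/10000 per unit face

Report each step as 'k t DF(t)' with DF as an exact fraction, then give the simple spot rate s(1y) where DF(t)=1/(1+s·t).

1 1/2 993/1000
2 1 77/80
3 3/2 923/1000
4 2 1819/2000
5 5/2 1751/2000
6 3 8359/10000
7 7/2 8129/10000
8 4 7841/10000
s(1y) = (1/(77/80) − 1)/(1) = 3/77 ≈ 3.8961%

step 1 [0.5y] zero: DF = P = 993/1000 ≈ 0.993000
step 2 [1y] swap r/2=75/3911: DF=(1 − 75/3911·(0.993000))/(1+75/3911) = 77/80 ≈ 0.962500
step 3 [1.5y] swap r/2=154/5757: DF=(1 − 154/5757·(0.993000+0.962500))/(1+154/5757) = 923/1000 ≈ 0.923000
step 4 [2y] zero: DF = P = 1819/2000 ≈ 0.909500
step 5 [2.5y] swap r/2=83/3109: DF=(1 − 83/3109·(0.993000+0.962500+0.923000+0.909500))/(1+83/3109) = 1751/2000 ≈ 0.875500
step 6 [3y] swap r/2=1641/54994: DF=(1 − 1641/54994·(0.993000+0.962500+0.923000+0.909500+0.875500))/(1+1641/54994) = 8359/10000 ≈ 0.835900
step 7 [3.5y] zero: DF = P = 8129/10000 ≈ 0.812900
step 8 [4y] zero: DF = P = 7841/10000 ≈ 0.784100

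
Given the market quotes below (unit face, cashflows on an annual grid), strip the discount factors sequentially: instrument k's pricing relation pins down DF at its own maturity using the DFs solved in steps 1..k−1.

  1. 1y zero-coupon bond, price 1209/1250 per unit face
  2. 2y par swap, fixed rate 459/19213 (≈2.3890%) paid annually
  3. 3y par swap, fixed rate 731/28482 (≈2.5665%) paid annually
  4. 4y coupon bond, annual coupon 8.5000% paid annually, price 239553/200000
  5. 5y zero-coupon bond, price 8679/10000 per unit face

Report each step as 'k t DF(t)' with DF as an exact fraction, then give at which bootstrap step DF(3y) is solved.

step 1 [1y] zero: DF = P = 1209/1250 ≈ 0.967200
step 2 [2y] swap r/1=459/19213: DF=(1 − 459/19213·(0.967200))/(1+459/19213) = 9541/10000 ≈ 0.954100
step 3 [3y] swap r/1=731/28482: DF=(1 − 731/28482·(0.967200+0.954100))/(1+731/28482) = 9269/10000 ≈ 0.926900
step 4 [4y] bond c/1=17/200: DF=(239553/200000 − 17/200·(0.967200+0.954100+0.926900))/(1+17/200) = 1101/1250 ≈ 0.880800
step 5 [5y] zero: DF = P = 8679/10000 ≈ 0.867900

1 1 1209/1250
2 2 9541/10000
3 3 9269/10000
4 4 1101/1250
5 5 8679/10000
DF(3y) is solved at step 3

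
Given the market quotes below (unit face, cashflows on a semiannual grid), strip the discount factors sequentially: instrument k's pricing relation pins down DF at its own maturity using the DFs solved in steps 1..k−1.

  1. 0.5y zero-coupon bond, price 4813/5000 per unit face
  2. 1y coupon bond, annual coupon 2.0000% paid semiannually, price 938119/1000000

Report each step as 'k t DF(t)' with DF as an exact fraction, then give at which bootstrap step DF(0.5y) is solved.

step 1 [0.5y] zero: DF = P = 4813/5000 ≈ 0.962600
step 2 [1y] bond c/2=1/100: DF=(938119/1000000 − 1/100·(0.962600))/(1+1/100) = 9193/10000 ≈ 0.919300

1 1/2 4813/5000
2 1 9193/10000
DF(0.5y) is solved at step 1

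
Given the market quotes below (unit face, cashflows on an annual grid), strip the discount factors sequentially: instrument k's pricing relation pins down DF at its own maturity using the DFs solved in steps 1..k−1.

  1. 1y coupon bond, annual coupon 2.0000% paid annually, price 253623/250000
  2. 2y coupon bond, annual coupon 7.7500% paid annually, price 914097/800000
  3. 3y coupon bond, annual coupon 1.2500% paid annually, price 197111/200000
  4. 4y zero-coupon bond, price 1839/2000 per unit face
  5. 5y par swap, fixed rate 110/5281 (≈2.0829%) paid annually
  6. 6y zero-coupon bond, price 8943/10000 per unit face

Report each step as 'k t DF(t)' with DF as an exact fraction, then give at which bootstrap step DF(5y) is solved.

1 1 4973/5000
2 2 9889/10000
3 3 9489/10000
4 4 1839/2000
5 5 901/1000
6 6 8943/10000
DF(5y) is solved at step 5

step 1 [1y] bond c/1=1/50: DF=(253623/250000 − 1/50·(0))/(1+1/50) = 4973/5000 ≈ 0.994600
step 2 [2y] bond c/1=31/400: DF=(914097/800000 − 31/400·(0.994600))/(1+31/400) = 9889/10000 ≈ 0.988900
step 3 [3y] bond c/1=1/80: DF=(197111/200000 − 1/80·(0.994600+0.988900))/(1+1/80) = 9489/10000 ≈ 0.948900
step 4 [4y] zero: DF = P = 1839/2000 ≈ 0.919500
step 5 [5y] swap r/1=110/5281: DF=(1 − 110/5281·(0.994600+0.988900+0.948900+0.919500))/(1+110/5281) = 901/1000 ≈ 0.901000
step 6 [6y] zero: DF = P = 8943/10000 ≈ 0.894300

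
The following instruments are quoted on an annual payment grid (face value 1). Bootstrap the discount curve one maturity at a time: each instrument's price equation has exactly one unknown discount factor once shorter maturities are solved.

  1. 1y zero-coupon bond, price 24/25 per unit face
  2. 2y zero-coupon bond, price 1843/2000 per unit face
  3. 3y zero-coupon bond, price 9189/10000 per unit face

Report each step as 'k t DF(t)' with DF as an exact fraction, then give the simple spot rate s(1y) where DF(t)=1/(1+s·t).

1 1 24/25
2 2 1843/2000
3 3 9189/10000
s(1y) = (1/(24/25) − 1)/(1) = 1/24 ≈ 4.1667%

step 1 [1y] zero: DF = P = 24/25 ≈ 0.960000
step 2 [2y] zero: DF = P = 1843/2000 ≈ 0.921500
step 3 [3y] zero: DF = P = 9189/10000 ≈ 0.918900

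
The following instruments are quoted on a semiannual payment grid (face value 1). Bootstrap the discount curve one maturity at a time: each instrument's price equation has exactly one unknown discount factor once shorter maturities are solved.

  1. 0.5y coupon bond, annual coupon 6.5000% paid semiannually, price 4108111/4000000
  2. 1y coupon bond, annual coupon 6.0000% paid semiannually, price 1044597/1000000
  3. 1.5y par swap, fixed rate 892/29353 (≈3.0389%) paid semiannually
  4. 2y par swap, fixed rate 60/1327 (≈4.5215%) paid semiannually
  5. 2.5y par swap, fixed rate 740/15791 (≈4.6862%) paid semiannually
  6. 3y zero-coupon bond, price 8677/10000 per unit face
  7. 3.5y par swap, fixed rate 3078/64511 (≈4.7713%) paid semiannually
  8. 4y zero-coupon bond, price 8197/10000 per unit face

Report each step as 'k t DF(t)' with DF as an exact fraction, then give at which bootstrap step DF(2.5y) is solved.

1 1/2 9947/10000
2 1 2463/2500
3 3/2 4777/5000
4 2 913/1000
5 5/2 889/1000
6 3 8677/10000
7 7/2 8461/10000
8 4 8197/10000
DF(2.5y) is solved at step 5

step 1 [0.5y] bond c/2=13/400: DF=(4108111/4000000 − 13/400·(0))/(1+13/400) = 9947/10000 ≈ 0.994700
step 2 [1y] bond c/2=3/100: DF=(1044597/1000000 − 3/100·(0.994700))/(1+3/100) = 2463/2500 ≈ 0.985200
step 3 [1.5y] swap r/2=446/29353: DF=(1 − 446/29353·(0.994700+0.985200))/(1+446/29353) = 4777/5000 ≈ 0.955400
step 4 [2y] swap r/2=30/1327: DF=(1 − 30/1327·(0.994700+0.985200+0.955400))/(1+30/1327) = 913/1000 ≈ 0.913000
step 5 [2.5y] swap r/2=370/15791: DF=(1 − 370/15791·(0.994700+0.985200+0.955400+0.913000))/(1+370/15791) = 889/1000 ≈ 0.889000
step 6 [3y] zero: DF = P = 8677/10000 ≈ 0.867700
step 7 [3.5y] swap r/2=1539/64511: DF=(1 − 1539/64511·(0.994700+0.985200+0.955400+0.913000+0.889000+0.867700))/(1+1539/64511) = 8461/10000 ≈ 0.846100
step 8 [4y] zero: DF = P = 8197/10000 ≈ 0.819700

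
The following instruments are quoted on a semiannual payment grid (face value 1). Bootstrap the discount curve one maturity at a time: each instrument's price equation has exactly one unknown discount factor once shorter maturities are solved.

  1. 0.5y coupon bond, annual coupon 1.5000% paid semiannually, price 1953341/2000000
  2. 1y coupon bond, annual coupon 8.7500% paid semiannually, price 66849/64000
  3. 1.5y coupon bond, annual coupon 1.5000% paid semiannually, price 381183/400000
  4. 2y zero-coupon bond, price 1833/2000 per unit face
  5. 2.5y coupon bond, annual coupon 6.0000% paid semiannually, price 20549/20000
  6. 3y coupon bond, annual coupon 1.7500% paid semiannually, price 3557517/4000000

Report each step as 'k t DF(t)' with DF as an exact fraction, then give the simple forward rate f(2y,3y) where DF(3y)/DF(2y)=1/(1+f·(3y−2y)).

step 1 [0.5y] bond c/2=3/400: DF=(1953341/2000000 − 3/400·(0))/(1+3/400) = 4847/5000 ≈ 0.969400
step 2 [1y] bond c/2=7/160: DF=(66849/64000 − 7/160·(0.969400))/(1+7/160) = 9601/10000 ≈ 0.960100
step 3 [1.5y] bond c/2=3/400: DF=(381183/400000 − 3/400·(0.969400+0.960100))/(1+3/400) = 1863/2000 ≈ 0.931500
step 4 [2y] zero: DF = P = 1833/2000 ≈ 0.916500
step 5 [2.5y] bond c/2=3/100: DF=(20549/20000 − 3/100·(0.969400+0.960100+0.931500+0.916500))/(1+3/100) = 71/80 ≈ 0.887500
step 6 [3y] bond c/2=7/800: DF=(3557517/4000000 − 7/800·(0.969400+0.960100+0.931500+0.916500+0.887500))/(1+7/800) = 2103/2500 ≈ 0.841200

1 1/2 4847/5000
2 1 9601/10000
3 3/2 1863/2000
4 2 1833/2000
5 5/2 71/80
6 3 2103/2500
f(2y,3y) = ((1833/2000)/(2103/2500) − 1)/(1) = 251/2804 ≈ 8.9515%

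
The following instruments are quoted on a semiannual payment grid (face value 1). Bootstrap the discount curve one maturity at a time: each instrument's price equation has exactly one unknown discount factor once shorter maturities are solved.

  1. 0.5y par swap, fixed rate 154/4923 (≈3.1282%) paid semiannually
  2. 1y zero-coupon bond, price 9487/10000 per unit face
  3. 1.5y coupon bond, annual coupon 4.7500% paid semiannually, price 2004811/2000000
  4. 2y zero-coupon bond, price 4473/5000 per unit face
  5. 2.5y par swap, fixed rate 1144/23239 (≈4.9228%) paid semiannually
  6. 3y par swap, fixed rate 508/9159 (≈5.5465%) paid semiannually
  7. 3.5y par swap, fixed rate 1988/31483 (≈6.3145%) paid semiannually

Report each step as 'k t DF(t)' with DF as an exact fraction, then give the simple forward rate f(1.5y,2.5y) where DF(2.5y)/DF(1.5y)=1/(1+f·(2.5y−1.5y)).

step 1 [0.5y] swap r/2=77/4923: DF=(1 − 77/4923·(0))/(1+77/4923) = 4923/5000 ≈ 0.984600
step 2 [1y] zero: DF = P = 9487/10000 ≈ 0.948700
step 3 [1.5y] bond c/2=19/800: DF=(2004811/2000000 − 19/800·(0.984600+0.948700))/(1+19/800) = 9343/10000 ≈ 0.934300
step 4 [2y] zero: DF = P = 4473/5000 ≈ 0.894600
step 5 [2.5y] swap r/2=572/23239: DF=(1 − 572/23239·(0.984600+0.948700+0.934300+0.894600))/(1+572/23239) = 1107/1250 ≈ 0.885600
step 6 [3y] swap r/2=254/9159: DF=(1 − 254/9159·(0.984600+0.948700+0.934300+0.894600+0.885600))/(1+254/9159) = 2119/2500 ≈ 0.847600
step 7 [3.5y] swap r/2=994/31483: DF=(1 − 994/31483·(0.984600+0.948700+0.934300+0.894600+0.885600+0.847600))/(1+994/31483) = 2003/2500 ≈ 0.801200

1 1/2 4923/5000
2 1 9487/10000
3 3/2 9343/10000
4 2 4473/5000
5 5/2 1107/1250
6 3 2119/2500
7 7/2 2003/2500
f(1.5y,2.5y) = ((9343/10000)/(1107/1250) − 1)/(1) = 487/8856 ≈ 5.4991%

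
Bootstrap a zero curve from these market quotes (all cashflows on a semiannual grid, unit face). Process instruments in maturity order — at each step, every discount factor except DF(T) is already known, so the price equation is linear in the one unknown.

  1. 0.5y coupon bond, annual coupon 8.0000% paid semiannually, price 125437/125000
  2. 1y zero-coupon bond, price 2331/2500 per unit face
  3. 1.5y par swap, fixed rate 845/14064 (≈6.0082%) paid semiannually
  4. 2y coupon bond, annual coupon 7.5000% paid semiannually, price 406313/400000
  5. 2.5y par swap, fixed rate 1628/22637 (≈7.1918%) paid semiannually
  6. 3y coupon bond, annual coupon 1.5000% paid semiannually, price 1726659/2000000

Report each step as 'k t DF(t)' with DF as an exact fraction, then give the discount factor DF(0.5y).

step 1 [0.5y] bond c/2=1/25: DF=(125437/125000 − 1/25·(0))/(1+1/25) = 9649/10000 ≈ 0.964900
step 2 [1y] zero: DF = P = 2331/2500 ≈ 0.932400
step 3 [1.5y] swap r/2=845/28128: DF=(1 − 845/28128·(0.964900+0.932400))/(1+845/28128) = 1831/2000 ≈ 0.915500
step 4 [2y] bond c/2=3/80: DF=(406313/400000 − 3/80·(0.964900+0.932400+0.915500))/(1+3/80) = 4387/5000 ≈ 0.877400
step 5 [2.5y] swap r/2=814/22637: DF=(1 − 814/22637·(0.964900+0.932400+0.915500+0.877400))/(1+814/22637) = 2093/2500 ≈ 0.837200
step 6 [3y] bond c/2=3/400: DF=(1726659/2000000 − 3/400·(0.964900+0.932400+0.915500+0.877400+0.837200))/(1+3/400) = 1029/1250 ≈ 0.823200

1 1/2 9649/10000
2 1 2331/2500
3 3/2 1831/2000
4 2 4387/5000
5 5/2 2093/2500
6 3 1029/1250
DF(0.5y) = 9649/10000 ≈ 0.964900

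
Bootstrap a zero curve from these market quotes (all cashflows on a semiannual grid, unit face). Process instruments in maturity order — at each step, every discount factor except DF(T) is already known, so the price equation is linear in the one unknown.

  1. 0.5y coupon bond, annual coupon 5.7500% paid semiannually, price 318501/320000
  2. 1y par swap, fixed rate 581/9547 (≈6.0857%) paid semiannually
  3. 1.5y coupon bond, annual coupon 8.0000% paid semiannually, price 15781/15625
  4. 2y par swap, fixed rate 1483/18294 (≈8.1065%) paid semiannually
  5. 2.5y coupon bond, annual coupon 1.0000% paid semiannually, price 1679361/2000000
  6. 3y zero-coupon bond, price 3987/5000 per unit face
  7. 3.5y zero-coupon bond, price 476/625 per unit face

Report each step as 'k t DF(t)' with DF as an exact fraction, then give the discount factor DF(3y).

1 1/2 387/400
2 1 9419/10000
3 3/2 8977/10000
4 2 8517/10000
5 5/2 8173/10000
6 3 3987/5000
7 7/2 476/625
DF(3y) = 3987/5000 ≈ 0.797400

step 1 [0.5y] bond c/2=23/800: DF=(318501/320000 − 23/800·(0))/(1+23/800) = 387/400 ≈ 0.967500
step 2 [1y] swap r/2=581/19094: DF=(1 − 581/19094·(0.967500))/(1+581/19094) = 9419/10000 ≈ 0.941900
step 3 [1.5y] bond c/2=1/25: DF=(15781/15625 − 1/25·(0.967500+0.941900))/(1+1/25) = 8977/10000 ≈ 0.897700
step 4 [2y] swap r/2=1483/36588: DF=(1 − 1483/36588·(0.967500+0.941900+0.897700))/(1+1483/36588) = 8517/10000 ≈ 0.851700
step 5 [2.5y] bond c/2=1/200: DF=(1679361/2000000 − 1/200·(0.967500+0.941900+0.897700+0.851700))/(1+1/200) = 8173/10000 ≈ 0.817300
step 6 [3y] zero: DF = P = 3987/5000 ≈ 0.797400
step 7 [3.5y] zero: DF = P = 476/625 ≈ 0.761600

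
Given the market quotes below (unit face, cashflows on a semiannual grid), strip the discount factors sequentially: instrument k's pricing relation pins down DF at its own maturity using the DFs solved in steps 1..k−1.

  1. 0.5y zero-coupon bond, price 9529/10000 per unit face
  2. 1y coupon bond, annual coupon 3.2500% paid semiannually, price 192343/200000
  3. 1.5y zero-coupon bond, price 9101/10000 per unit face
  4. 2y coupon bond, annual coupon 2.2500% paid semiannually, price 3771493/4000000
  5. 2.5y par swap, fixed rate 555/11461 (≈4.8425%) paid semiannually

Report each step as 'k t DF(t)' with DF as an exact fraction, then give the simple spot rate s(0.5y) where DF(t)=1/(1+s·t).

step 1 [0.5y] zero: DF = P = 9529/10000 ≈ 0.952900
step 2 [1y] bond c/2=13/800: DF=(192343/200000 − 13/800·(0.952900))/(1+13/800) = 9311/10000 ≈ 0.931100
step 3 [1.5y] zero: DF = P = 9101/10000 ≈ 0.910100
step 4 [2y] bond c/2=9/800: DF=(3771493/4000000 − 9/800·(0.952900+0.931100+0.910100))/(1+9/800) = 9013/10000 ≈ 0.901300
step 5 [2.5y] swap r/2=555/22922: DF=(1 − 555/22922·(0.952900+0.931100+0.910100+0.901300))/(1+555/22922) = 889/1000 ≈ 0.889000

1 1/2 9529/10000
2 1 9311/10000
3 3/2 9101/10000
4 2 9013/10000
5 5/2 889/1000
s(0.5y) = (1/(9529/10000) − 1)/(1/2) = 942/9529 ≈ 9.8856%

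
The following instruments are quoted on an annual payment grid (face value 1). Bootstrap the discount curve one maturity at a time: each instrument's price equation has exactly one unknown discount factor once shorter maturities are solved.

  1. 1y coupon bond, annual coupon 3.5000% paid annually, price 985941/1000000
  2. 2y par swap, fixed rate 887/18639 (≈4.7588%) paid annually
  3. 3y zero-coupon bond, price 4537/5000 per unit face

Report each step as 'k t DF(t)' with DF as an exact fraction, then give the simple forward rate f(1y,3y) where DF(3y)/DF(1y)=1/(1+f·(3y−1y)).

step 1 [1y] bond c/1=7/200: DF=(985941/1000000 − 7/200·(0))/(1+7/200) = 4763/5000 ≈ 0.952600
step 2 [2y] swap r/1=887/18639: DF=(1 − 887/18639·(0.952600))/(1+887/18639) = 9113/10000 ≈ 0.911300
step 3 [3y] zero: DF = P = 4537/5000 ≈ 0.907400

1 1 4763/5000
2 2 9113/10000
3 3 4537/5000
f(1y,3y) = ((4763/5000)/(4537/5000) − 1)/(2) = 113/4537 ≈ 2.4906%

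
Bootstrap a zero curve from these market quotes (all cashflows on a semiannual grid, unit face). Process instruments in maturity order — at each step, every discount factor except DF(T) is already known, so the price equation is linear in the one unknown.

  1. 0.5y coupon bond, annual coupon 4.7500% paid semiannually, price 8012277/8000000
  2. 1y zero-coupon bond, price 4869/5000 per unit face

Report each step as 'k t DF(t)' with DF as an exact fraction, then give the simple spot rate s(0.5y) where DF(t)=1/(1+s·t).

step 1 [0.5y] bond c/2=19/800: DF=(8012277/8000000 − 19/800·(0))/(1+19/800) = 9783/10000 ≈ 0.978300
step 2 [1y] zero: DF = P = 4869/5000 ≈ 0.973800

1 1/2 9783/10000
2 1 4869/5000
s(0.5y) = (1/(9783/10000) − 1)/(1/2) = 434/9783 ≈ 4.4363%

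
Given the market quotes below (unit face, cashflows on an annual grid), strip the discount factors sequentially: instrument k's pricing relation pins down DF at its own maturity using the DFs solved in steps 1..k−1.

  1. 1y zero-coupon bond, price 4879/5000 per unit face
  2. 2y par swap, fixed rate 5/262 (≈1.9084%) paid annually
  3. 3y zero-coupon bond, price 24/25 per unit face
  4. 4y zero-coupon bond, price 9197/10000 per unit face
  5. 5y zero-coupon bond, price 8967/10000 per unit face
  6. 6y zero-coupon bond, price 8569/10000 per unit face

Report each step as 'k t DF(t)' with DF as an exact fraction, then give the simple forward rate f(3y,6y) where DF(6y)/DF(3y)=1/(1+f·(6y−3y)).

1 1 4879/5000
2 2 963/1000
3 3 24/25
4 4 9197/10000
5 5 8967/10000
6 6 8569/10000
f(3y,6y) = ((24/25)/(8569/10000) − 1)/(3) = 1031/25707 ≈ 4.0106%

step 1 [1y] zero: DF = P = 4879/5000 ≈ 0.975800
step 2 [2y] swap r/1=5/262: DF=(1 − 5/262·(0.975800))/(1+5/262) = 963/1000 ≈ 0.963000
step 3 [3y] zero: DF = P = 24/25 ≈ 0.960000
step 4 [4y] zero: DF = P = 9197/10000 ≈ 0.919700
step 5 [5y] zero: DF = P = 8967/10000 ≈ 0.896700
step 6 [6y] zero: DF = P = 8569/10000 ≈ 0.856900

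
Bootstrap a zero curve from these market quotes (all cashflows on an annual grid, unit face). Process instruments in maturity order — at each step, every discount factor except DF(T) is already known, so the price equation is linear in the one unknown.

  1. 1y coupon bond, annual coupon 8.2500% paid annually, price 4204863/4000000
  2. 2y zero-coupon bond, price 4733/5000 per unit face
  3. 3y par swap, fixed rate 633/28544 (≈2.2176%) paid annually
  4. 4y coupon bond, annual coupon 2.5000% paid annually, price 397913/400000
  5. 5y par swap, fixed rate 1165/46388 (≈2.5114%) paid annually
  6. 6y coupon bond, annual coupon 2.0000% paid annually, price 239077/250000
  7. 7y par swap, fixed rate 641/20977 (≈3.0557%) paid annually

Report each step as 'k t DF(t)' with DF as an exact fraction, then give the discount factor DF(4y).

step 1 [1y] bond c/1=33/400: DF=(4204863/4000000 − 33/400·(0))/(1+33/400) = 9711/10000 ≈ 0.971100
step 2 [2y] zero: DF = P = 4733/5000 ≈ 0.946600
step 3 [3y] swap r/1=633/28544: DF=(1 − 633/28544·(0.971100+0.946600))/(1+633/28544) = 9367/10000 ≈ 0.936700
step 4 [4y] bond c/1=1/40: DF=(397913/400000 − 1/40·(0.971100+0.946600+0.936700))/(1+1/40) = 9009/10000 ≈ 0.900900
step 5 [5y] swap r/1=1165/46388: DF=(1 − 1165/46388·(0.971100+0.946600+0.936700+0.900900))/(1+1165/46388) = 1767/2000 ≈ 0.883500
step 6 [6y] bond c/1=1/50: DF=(239077/250000 − 1/50·(0.971100+0.946600+0.936700+0.900900+0.883500))/(1+1/50) = 4233/5000 ≈ 0.846600
step 7 [7y] swap r/1=641/20977: DF=(1 − 641/20977·(0.971100+0.946600+0.936700+0.900900+0.883500+0.846600))/(1+641/20977) = 8077/10000 ≈ 0.807700

1 1 9711/10000
2 2 4733/5000
3 3 9367/10000
4 4 9009/10000
5 5 1767/2000
6 6 4233/5000
7 7 8077/10000
DF(4y) = 9009/10000 ≈ 0.900900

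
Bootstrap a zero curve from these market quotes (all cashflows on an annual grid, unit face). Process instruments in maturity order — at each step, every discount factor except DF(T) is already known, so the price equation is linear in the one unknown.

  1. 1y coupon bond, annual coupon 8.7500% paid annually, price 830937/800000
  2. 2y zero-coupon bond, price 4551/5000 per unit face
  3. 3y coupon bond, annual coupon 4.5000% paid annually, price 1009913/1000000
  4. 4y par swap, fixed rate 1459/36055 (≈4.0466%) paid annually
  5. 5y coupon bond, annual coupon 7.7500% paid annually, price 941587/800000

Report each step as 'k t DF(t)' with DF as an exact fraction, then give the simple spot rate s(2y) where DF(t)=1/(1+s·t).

step 1 [1y] bond c/1=7/80: DF=(830937/800000 − 7/80·(0))/(1+7/80) = 9551/10000 ≈ 0.955100
step 2 [2y] zero: DF = P = 4551/5000 ≈ 0.910200
step 3 [3y] bond c/1=9/200: DF=(1009913/1000000 − 9/200·(0.955100+0.910200))/(1+9/200) = 8861/10000 ≈ 0.886100
step 4 [4y] swap r/1=1459/36055: DF=(1 − 1459/36055·(0.955100+0.910200+0.886100))/(1+1459/36055) = 8541/10000 ≈ 0.854100
step 5 [5y] bond c/1=31/400: DF=(941587/800000 − 31/400·(0.955100+0.910200+0.886100+0.854100))/(1+31/400) = 833/1000 ≈ 0.833000

1 1 9551/10000
2 2 4551/5000
3 3 8861/10000
4 4 8541/10000
5 5 833/1000
s(2y) = (1/(4551/5000) − 1)/(2) = 449/9102 ≈ 4.9330%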